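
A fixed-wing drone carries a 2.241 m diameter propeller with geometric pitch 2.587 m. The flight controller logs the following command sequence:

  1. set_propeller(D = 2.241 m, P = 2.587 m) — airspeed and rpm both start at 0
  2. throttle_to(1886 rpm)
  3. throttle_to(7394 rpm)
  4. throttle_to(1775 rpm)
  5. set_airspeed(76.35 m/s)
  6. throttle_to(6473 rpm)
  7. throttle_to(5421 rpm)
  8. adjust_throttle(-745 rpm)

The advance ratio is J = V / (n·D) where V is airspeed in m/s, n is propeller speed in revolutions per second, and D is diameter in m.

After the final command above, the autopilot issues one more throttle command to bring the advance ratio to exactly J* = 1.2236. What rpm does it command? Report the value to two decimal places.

rpm = 1670.62

set_propeller: D = 2.241 m, P = 2.587 m (p = P/D = 1.154395); state ← (V=0, rpm=0)
throttle_to(1886): rpm ← 1886
throttle_to(7394): rpm ← 7394
throttle_to(1775): rpm ← 1775
set_airspeed(76.35): V ← 76.35 m/s
throttle_to(6473): rpm ← 6473
throttle_to(5421): rpm ← 5421
adjust_throttle(-745): rpm ← 5421 -745 = 4676
final state: V = 76.35 m/s, rpm = 4676 → n = rpm/60 = 77.933333 rev/s
target J* = 1.2236; solve J* = V/(n·D) for n: n = V/(J*·D) = 76.35/(1.2236 × 2.241) = 27.843749 rev/s
rpm = 60·n = 1670.624965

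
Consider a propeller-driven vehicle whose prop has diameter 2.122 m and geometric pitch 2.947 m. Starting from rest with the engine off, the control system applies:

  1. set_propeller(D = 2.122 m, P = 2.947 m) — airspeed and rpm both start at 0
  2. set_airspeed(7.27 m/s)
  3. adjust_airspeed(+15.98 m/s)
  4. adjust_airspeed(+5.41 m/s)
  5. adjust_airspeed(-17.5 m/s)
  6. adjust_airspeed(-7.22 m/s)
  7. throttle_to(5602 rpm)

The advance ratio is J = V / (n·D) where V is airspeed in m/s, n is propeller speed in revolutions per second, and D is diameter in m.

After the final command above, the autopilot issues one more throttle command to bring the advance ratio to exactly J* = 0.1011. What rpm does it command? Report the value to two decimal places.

rpm = 1101.92

set_propeller: D = 2.122 m, P = 2.947 m (p = P/D = 1.388784); state ← (V=0, rpm=0)
set_airspeed(7.27): V ← 7.27 m/s
adjust_airspeed(+15.98): V ← 7.27 +15.98 = 23.25 m/s
adjust_airspeed(+5.41): V ← 23.25 +5.41 = 28.66 m/s
adjust_airspeed(-17.5): V ← 28.66 -17.5 = 11.16 m/s
adjust_airspeed(-7.22): V ← 11.16 -7.22 = 3.94 m/s
throttle_to(5602): rpm ← 5602
final state: V = 3.94 m/s, rpm = 5602 → n = rpm/60 = 93.366667 rev/s
target J* = 0.1011; solve J* = V/(n·D) for n: n = V/(J*·D) = 3.94/(0.1011 × 2.122) = 18.365370 rev/s
rpm = 60·n = 1101.922211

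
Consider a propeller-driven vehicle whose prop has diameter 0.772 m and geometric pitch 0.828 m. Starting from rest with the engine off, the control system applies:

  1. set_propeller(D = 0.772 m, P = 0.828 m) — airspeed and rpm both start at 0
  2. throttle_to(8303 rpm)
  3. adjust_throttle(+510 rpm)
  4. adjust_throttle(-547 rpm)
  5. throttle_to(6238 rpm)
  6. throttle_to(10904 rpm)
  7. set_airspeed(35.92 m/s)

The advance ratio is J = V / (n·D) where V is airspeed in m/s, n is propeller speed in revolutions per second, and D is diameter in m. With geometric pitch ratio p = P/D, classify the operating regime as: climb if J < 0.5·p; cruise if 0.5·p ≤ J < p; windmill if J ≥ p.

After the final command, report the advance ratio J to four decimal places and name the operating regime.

set_propeller: D = 0.772 m, P = 0.828 m (p = P/D = 1.072539); state ← (V=0, rpm=0)
throttle_to(8303): rpm ← 8303
adjust_throttle(+510): rpm ← 8303 +510 = 8813
adjust_throttle(-547): rpm ← 8813 -547 = 8266
throttle_to(6238): rpm ← 6238
throttle_to(10904): rpm ← 10904
set_airspeed(35.92): V ← 35.92 m/s
final state: V = 35.92 m/s, rpm = 10904 → n = rpm/60 = 181.733333 rev/s
J = V / (n·D) = 35.92 / (181.733333 × 0.772) = 0.256026
regime bands: climb J<0.5363 | cruise [0.5363, 1.0725) | windmill J≥1.0725
J = 0.2560 → climb

J = 0.2560, regime = climb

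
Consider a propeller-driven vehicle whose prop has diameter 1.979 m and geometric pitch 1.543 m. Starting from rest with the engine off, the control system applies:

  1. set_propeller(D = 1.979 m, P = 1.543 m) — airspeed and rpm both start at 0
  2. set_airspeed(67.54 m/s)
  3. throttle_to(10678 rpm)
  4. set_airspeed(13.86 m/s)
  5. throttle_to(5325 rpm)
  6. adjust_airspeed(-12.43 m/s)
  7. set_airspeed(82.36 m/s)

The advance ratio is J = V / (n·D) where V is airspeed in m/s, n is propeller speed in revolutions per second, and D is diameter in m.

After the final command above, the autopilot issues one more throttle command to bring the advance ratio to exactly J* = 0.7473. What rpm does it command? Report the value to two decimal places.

rpm = 3341.39

set_propeller: D = 1.979 m, P = 1.543 m (p = P/D = 0.779687); state ← (V=0, rpm=0)
set_airspeed(67.54): V ← 67.54 m/s
throttle_to(10678): rpm ← 10678
set_airspeed(13.86): V ← 13.86 m/s
throttle_to(5325): rpm ← 5325
adjust_airspeed(-12.43): V ← 13.86 -12.43 = 1.43 m/s
set_airspeed(82.36): V ← 82.36 m/s
final state: V = 82.36 m/s, rpm = 5325 → n = rpm/60 = 88.750000 rev/s
target J* = 0.7473; solve J* = V/(n·D) for n: n = V/(J*·D) = 82.36/(0.7473 × 1.979) = 55.689788 rev/s
rpm = 60·n = 3341.387256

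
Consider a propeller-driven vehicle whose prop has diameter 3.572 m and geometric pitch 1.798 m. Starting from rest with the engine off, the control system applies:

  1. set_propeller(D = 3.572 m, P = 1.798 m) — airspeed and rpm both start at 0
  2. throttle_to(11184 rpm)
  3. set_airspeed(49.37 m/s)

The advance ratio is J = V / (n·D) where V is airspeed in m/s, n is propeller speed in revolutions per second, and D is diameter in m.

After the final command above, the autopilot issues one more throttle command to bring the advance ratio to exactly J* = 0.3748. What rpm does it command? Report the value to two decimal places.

rpm = 2212.60

set_propeller: D = 3.572 m, P = 1.798 m (p = P/D = 0.503359); state ← (V=0, rpm=0)
throttle_to(11184): rpm ← 11184
set_airspeed(49.37): V ← 49.37 m/s
final state: V = 49.37 m/s, rpm = 11184 → n = rpm/60 = 186.400000 rev/s
target J* = 0.3748; solve J* = V/(n·D) for n: n = V/(J*·D) = 49.37/(0.3748 × 3.572) = 36.876704 rev/s
rpm = 60·n = 2212.602227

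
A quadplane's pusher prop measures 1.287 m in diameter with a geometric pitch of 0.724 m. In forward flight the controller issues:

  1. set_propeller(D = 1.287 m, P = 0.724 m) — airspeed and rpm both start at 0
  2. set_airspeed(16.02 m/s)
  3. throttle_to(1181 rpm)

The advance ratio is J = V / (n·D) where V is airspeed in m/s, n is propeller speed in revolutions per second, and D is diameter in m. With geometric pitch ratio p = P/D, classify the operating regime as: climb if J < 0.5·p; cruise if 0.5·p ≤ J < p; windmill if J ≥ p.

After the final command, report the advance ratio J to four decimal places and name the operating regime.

J = 0.6324, regime = windmill

set_propeller: D = 1.287 m, P = 0.724 m (p = P/D = 0.562549); state ← (V=0, rpm=0)
set_airspeed(16.02): V ← 16.02 m/s
throttle_to(1181): rpm ← 1181
final state: V = 16.02 m/s, rpm = 1181 → n = rpm/60 = 19.683333 rev/s
J = V / (n·D) = 16.02 / (19.683333 × 1.287) = 0.632390
regime bands: climb J<0.2813 | cruise [0.2813, 0.5625) | windmill J≥0.5625
J = 0.6324 → windmill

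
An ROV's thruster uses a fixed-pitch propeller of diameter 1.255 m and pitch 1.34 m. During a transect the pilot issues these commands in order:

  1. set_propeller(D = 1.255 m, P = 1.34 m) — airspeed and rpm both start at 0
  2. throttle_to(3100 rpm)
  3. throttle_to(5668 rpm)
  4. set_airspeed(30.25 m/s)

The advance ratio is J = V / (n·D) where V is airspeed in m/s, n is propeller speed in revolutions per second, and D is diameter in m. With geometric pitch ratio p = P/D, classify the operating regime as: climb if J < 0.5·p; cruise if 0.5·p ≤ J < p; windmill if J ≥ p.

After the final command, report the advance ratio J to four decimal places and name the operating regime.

set_propeller: D = 1.255 m, P = 1.34 m (p = P/D = 1.067729); state ← (V=0, rpm=0)
throttle_to(3100): rpm ← 3100
throttle_to(5668): rpm ← 5668
set_airspeed(30.25): V ← 30.25 m/s
final state: V = 30.25 m/s, rpm = 5668 → n = rpm/60 = 94.466667 rev/s
J = V / (n·D) = 30.25 / (94.466667 × 1.255) = 0.255154
regime bands: climb J<0.5339 | cruise [0.5339, 1.0677) | windmill J≥1.0677
J = 0.2552 → climb

J = 0.2552, regime = climb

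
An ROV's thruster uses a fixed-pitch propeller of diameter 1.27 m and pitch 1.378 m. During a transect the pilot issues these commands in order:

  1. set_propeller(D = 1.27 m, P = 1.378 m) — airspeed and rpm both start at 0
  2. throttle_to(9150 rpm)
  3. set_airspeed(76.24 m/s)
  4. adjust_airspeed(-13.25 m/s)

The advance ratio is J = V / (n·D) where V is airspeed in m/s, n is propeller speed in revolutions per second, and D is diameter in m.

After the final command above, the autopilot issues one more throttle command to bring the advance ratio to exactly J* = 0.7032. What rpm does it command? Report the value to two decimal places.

set_propeller: D = 1.27 m, P = 1.378 m (p = P/D = 1.085039); state ← (V=0, rpm=0)
throttle_to(9150): rpm ← 9150
set_airspeed(76.24): V ← 76.24 m/s
adjust_airspeed(-13.25): V ← 76.24 -13.25 = 62.99 m/s
final state: V = 62.99 m/s, rpm = 9150 → n = rpm/60 = 152.500000 rev/s
target J* = 0.7032; solve J* = V/(n·D) for n: n = V/(J*·D) = 62.99/(0.7032 × 1.27) = 70.532459 rev/s
rpm = 60·n = 4231.947542

rpm = 4231.95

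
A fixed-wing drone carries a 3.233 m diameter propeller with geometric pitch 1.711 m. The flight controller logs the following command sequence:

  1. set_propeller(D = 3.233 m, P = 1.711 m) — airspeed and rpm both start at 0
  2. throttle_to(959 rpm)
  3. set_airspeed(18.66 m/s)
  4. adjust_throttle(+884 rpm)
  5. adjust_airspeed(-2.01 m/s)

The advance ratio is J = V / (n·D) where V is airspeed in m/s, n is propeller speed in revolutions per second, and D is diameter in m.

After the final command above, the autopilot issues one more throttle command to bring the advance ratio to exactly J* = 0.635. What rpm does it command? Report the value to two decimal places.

rpm = 486.62

set_propeller: D = 3.233 m, P = 1.711 m (p = P/D = 0.529230); state ← (V=0, rpm=0)
throttle_to(959): rpm ← 959
set_airspeed(18.66): V ← 18.66 m/s
adjust_throttle(+884): rpm ← 959 +884 = 1843
adjust_airspeed(-2.01): V ← 18.66 -2.01 = 16.65 m/s
final state: V = 16.65 m/s, rpm = 1843 → n = rpm/60 = 30.716667 rev/s
target J* = 0.635; solve J* = V/(n·D) for n: n = V/(J*·D) = 16.65/(0.635 × 3.233) = 8.110261 rev/s
rpm = 60·n = 486.615635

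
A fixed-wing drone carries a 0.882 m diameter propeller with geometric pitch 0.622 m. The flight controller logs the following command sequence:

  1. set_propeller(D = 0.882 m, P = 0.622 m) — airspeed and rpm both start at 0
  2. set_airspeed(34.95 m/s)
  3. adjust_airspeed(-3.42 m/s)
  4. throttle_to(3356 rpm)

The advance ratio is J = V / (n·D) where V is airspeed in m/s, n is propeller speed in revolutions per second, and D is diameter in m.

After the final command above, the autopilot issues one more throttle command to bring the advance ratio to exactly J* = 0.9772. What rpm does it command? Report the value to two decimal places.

set_propeller: D = 0.882 m, P = 0.622 m (p = P/D = 0.705215); state ← (V=0, rpm=0)
set_airspeed(34.95): V ← 34.95 m/s
adjust_airspeed(-3.42): V ← 34.95 -3.42 = 31.53 m/s
throttle_to(3356): rpm ← 3356
final state: V = 31.53 m/s, rpm = 3356 → n = rpm/60 = 55.933333 rev/s
target J* = 0.9772; solve J* = V/(n·D) for n: n = V/(J*·D) = 31.53/(0.9772 × 0.882) = 36.582378 rev/s
rpm = 60·n = 2194.942652

rpm = 2194.94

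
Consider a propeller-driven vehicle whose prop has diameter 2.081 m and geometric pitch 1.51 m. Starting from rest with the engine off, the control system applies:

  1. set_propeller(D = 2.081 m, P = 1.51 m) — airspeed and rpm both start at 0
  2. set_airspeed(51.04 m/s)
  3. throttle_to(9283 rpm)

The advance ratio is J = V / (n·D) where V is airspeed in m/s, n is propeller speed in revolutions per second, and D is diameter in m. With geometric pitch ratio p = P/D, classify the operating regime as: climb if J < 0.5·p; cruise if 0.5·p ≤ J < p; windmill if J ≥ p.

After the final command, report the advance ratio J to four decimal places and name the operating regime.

J = 0.1585, regime = climb

set_propeller: D = 2.081 m, P = 1.51 m (p = P/D = 0.725613); state ← (V=0, rpm=0)
set_airspeed(51.04): V ← 51.04 m/s
throttle_to(9283): rpm ← 9283
final state: V = 51.04 m/s, rpm = 9283 → n = rpm/60 = 154.716667 rev/s
J = V / (n·D) = 51.04 / (154.716667 × 2.081) = 0.158526
regime bands: climb J<0.3628 | cruise [0.3628, 0.7256) | windmill J≥0.7256
J = 0.1585 → climb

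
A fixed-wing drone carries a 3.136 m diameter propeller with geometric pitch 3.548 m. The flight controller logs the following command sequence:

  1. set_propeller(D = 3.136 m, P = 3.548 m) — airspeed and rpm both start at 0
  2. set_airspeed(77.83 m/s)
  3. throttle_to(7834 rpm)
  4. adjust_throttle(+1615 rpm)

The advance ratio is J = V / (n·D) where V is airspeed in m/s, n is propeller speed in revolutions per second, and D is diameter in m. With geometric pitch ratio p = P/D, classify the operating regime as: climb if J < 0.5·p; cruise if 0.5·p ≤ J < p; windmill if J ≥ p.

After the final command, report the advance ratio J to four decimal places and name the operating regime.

J = 0.1576, regime = climb

set_propeller: D = 3.136 m, P = 3.548 m (p = P/D = 1.131378); state ← (V=0, rpm=0)
set_airspeed(77.83): V ← 77.83 m/s
throttle_to(7834): rpm ← 7834
adjust_throttle(+1615): rpm ← 7834 +1615 = 9449
final state: V = 77.83 m/s, rpm = 9449 → n = rpm/60 = 157.483333 rev/s
J = V / (n·D) = 77.83 / (157.483333 × 3.136) = 0.157593
regime bands: climb J<0.5657 | cruise [0.5657, 1.1314) | windmill J≥1.1314
J = 0.1576 → climb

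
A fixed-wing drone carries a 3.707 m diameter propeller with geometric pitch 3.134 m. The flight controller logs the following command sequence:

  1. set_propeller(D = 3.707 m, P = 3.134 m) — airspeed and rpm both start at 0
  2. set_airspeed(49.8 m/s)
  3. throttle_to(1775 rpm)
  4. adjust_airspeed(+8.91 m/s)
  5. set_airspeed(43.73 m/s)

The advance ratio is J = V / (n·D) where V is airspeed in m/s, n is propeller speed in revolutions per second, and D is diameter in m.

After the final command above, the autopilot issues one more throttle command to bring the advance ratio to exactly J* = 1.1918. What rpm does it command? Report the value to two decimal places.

rpm = 593.89

set_propeller: D = 3.707 m, P = 3.134 m (p = P/D = 0.845428); state ← (V=0, rpm=0)
set_airspeed(49.8): V ← 49.8 m/s
throttle_to(1775): rpm ← 1775
adjust_airspeed(+8.91): V ← 49.8 +8.91 = 58.71 m/s
set_airspeed(43.73): V ← 43.73 m/s
final state: V = 43.73 m/s, rpm = 1775 → n = rpm/60 = 29.583333 rev/s
target J* = 1.1918; solve J* = V/(n·D) for n: n = V/(J*·D) = 43.73/(1.1918 × 3.707) = 9.898138 rev/s
rpm = 60·n = 593.888288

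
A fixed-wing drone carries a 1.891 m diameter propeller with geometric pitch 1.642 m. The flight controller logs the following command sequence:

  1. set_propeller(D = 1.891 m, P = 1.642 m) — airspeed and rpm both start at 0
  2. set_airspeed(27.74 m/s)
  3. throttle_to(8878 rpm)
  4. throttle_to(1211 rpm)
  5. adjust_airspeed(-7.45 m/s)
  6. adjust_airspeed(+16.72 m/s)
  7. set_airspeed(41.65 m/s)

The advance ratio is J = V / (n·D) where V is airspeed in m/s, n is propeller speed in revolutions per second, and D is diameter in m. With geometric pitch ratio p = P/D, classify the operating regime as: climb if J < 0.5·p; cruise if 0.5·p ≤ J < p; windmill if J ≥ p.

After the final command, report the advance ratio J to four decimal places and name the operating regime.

set_propeller: D = 1.891 m, P = 1.642 m (p = P/D = 0.868324); state ← (V=0, rpm=0)
set_airspeed(27.74): V ← 27.74 m/s
throttle_to(8878): rpm ← 8878
throttle_to(1211): rpm ← 1211
adjust_airspeed(-7.45): V ← 27.74 -7.45 = 20.29 m/s
adjust_airspeed(+16.72): V ← 20.29 +16.72 = 37.01 m/s
set_airspeed(41.65): V ← 41.65 m/s
final state: V = 41.65 m/s, rpm = 1211 → n = rpm/60 = 20.183333 rev/s
J = V / (n·D) = 41.65 / (20.183333 × 1.891) = 1.091266
regime bands: climb J<0.4342 | cruise [0.4342, 0.8683) | windmill J≥0.8683
J = 1.0913 → windmill

J = 1.0913, regime = windmill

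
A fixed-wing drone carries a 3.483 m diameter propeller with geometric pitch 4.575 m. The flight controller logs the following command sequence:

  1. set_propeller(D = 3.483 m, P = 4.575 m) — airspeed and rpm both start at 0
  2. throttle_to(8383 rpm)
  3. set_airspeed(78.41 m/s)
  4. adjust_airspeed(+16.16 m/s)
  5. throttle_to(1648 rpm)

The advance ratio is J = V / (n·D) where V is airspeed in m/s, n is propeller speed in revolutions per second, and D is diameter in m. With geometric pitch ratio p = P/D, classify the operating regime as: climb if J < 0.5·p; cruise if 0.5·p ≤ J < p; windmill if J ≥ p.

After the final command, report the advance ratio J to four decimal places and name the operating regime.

J = 0.9885, regime = cruise

set_propeller: D = 3.483 m, P = 4.575 m (p = P/D = 1.313523); state ← (V=0, rpm=0)
throttle_to(8383): rpm ← 8383
set_airspeed(78.41): V ← 78.41 m/s
adjust_airspeed(+16.16): V ← 78.41 +16.16 = 94.57 m/s
throttle_to(1648): rpm ← 1648
final state: V = 94.57 m/s, rpm = 1648 → n = rpm/60 = 27.466667 rev/s
J = V / (n·D) = 94.57 / (27.466667 × 3.483) = 0.988539
regime bands: climb J<0.6568 | cruise [0.6568, 1.3135) | windmill J≥1.3135
J = 0.9885 → cruise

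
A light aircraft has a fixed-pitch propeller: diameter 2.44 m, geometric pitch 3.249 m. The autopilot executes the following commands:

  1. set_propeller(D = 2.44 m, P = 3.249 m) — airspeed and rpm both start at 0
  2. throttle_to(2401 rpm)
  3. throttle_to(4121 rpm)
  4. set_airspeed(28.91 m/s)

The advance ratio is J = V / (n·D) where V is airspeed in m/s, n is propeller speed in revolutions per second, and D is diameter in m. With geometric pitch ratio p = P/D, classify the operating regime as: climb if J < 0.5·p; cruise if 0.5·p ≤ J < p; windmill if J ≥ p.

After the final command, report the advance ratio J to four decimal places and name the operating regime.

J = 0.1725, regime = climb

set_propeller: D = 2.44 m, P = 3.249 m (p = P/D = 1.331557); state ← (V=0, rpm=0)
throttle_to(2401): rpm ← 2401
throttle_to(4121): rpm ← 4121
set_airspeed(28.91): V ← 28.91 m/s
final state: V = 28.91 m/s, rpm = 4121 → n = rpm/60 = 68.683333 rev/s
J = V / (n·D) = 28.91 / (68.683333 × 2.44) = 0.172507
regime bands: climb J<0.6658 | cruise [0.6658, 1.3316) | windmill J≥1.3316
J = 0.1725 → climb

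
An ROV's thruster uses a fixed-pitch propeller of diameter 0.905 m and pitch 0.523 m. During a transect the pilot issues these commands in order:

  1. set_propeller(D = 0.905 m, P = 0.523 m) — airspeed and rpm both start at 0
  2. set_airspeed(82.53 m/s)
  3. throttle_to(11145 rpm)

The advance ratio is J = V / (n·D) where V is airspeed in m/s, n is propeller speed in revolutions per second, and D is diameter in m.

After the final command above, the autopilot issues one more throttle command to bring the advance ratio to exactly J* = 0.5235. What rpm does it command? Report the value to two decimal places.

set_propeller: D = 0.905 m, P = 0.523 m (p = P/D = 0.577901); state ← (V=0, rpm=0)
set_airspeed(82.53): V ← 82.53 m/s
throttle_to(11145): rpm ← 11145
final state: V = 82.53 m/s, rpm = 11145 → n = rpm/60 = 185.750000 rev/s
target J* = 0.5235; solve J* = V/(n·D) for n: n = V/(J*·D) = 82.53/(0.5235 × 0.905) = 174.199370 rev/s
rpm = 60·n = 10451.962197

rpm = 10451.96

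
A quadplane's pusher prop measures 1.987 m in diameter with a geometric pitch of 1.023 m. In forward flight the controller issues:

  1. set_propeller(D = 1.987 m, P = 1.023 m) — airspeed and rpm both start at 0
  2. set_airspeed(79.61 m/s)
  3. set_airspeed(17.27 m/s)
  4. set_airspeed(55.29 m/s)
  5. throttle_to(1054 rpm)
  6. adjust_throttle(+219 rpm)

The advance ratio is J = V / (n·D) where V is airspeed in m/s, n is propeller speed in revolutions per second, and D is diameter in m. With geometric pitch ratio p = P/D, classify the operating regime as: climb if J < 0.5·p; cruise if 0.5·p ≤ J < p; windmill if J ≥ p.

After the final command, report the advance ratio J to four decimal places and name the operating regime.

set_propeller: D = 1.987 m, P = 1.023 m (p = P/D = 0.514847); state ← (V=0, rpm=0)
set_airspeed(79.61): V ← 79.61 m/s
set_airspeed(17.27): V ← 17.27 m/s
set_airspeed(55.29): V ← 55.29 m/s
throttle_to(1054): rpm ← 1054
adjust_throttle(+219): rpm ← 1054 +219 = 1273
final state: V = 55.29 m/s, rpm = 1273 → n = rpm/60 = 21.216667 rev/s
J = V / (n·D) = 55.29 / (21.216667 × 1.987) = 1.311510
regime bands: climb J<0.2574 | cruise [0.2574, 0.5148) | windmill J≥0.5148
J = 1.3115 → windmill

J = 1.3115, regime = windmill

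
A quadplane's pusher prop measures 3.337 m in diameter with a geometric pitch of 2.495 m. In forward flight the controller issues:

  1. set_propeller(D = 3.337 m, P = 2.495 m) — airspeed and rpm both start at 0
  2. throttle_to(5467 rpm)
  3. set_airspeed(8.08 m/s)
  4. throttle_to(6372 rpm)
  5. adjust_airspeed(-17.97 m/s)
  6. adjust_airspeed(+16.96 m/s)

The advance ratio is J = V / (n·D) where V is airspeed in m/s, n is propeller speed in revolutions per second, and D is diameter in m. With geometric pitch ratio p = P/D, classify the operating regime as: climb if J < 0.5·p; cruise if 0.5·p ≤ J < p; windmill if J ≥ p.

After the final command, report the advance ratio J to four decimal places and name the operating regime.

J = 0.0199, regime = climb

set_propeller: D = 3.337 m, P = 2.495 m (p = P/D = 0.747678); state ← (V=0, rpm=0)
throttle_to(5467): rpm ← 5467
set_airspeed(8.08): V ← 8.08 m/s
throttle_to(6372): rpm ← 6372
adjust_airspeed(-17.97): V ← 8.08 -17.97 = -9.89 m/s
adjust_airspeed(+16.96): V ← -9.89 +16.96 = 7.07 m/s
final state: V = 7.07 m/s, rpm = 6372 → n = rpm/60 = 106.200000 rev/s
J = V / (n·D) = 7.07 / (106.200000 × 3.337) = 0.019950
regime bands: climb J<0.3738 | cruise [0.3738, 0.7477) | windmill J≥0.7477
J = 0.0199 → climb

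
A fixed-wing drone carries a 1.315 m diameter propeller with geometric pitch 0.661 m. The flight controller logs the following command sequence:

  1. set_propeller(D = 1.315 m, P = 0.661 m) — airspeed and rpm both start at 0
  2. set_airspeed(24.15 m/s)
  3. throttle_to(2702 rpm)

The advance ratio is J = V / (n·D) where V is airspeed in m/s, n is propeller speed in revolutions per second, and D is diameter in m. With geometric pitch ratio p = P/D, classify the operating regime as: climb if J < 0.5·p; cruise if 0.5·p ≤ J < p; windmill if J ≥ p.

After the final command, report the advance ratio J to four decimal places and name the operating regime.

set_propeller: D = 1.315 m, P = 0.661 m (p = P/D = 0.502662); state ← (V=0, rpm=0)
set_airspeed(24.15): V ← 24.15 m/s
throttle_to(2702): rpm ← 2702
final state: V = 24.15 m/s, rpm = 2702 → n = rpm/60 = 45.033333 rev/s
J = V / (n·D) = 24.15 / (45.033333 × 1.315) = 0.407809
regime bands: climb J<0.2513 | cruise [0.2513, 0.5027) | windmill J≥0.5027
J = 0.4078 → cruise

J = 0.4078, regime = cruise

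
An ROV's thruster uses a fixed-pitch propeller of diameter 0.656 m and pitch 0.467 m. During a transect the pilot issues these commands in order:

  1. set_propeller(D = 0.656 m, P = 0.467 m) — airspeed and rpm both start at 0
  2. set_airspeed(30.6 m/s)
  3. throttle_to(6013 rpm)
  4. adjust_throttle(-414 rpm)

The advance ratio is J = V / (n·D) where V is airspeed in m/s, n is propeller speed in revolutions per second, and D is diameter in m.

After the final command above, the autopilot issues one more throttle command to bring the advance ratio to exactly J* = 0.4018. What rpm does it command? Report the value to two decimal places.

rpm = 6965.61

set_propeller: D = 0.656 m, P = 0.467 m (p = P/D = 0.711890); state ← (V=0, rpm=0)
set_airspeed(30.6): V ← 30.6 m/s
throttle_to(6013): rpm ← 6013
adjust_throttle(-414): rpm ← 6013 -414 = 5599
final state: V = 30.6 m/s, rpm = 5599 → n = rpm/60 = 93.316667 rev/s
target J* = 0.4018; solve J* = V/(n·D) for n: n = V/(J*·D) = 30.6/(0.4018 × 0.656) = 116.093433 rev/s
rpm = 60·n = 6965.605993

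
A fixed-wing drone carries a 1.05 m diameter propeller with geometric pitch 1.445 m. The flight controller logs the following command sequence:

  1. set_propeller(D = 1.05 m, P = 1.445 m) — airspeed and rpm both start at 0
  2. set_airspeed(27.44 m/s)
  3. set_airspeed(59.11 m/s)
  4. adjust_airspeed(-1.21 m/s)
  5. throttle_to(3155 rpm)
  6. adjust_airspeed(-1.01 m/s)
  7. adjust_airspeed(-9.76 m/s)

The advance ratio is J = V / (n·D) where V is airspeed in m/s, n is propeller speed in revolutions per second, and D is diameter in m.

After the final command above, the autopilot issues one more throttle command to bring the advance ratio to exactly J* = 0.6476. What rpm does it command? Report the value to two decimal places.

rpm = 4158.65

set_propeller: D = 1.05 m, P = 1.445 m (p = P/D = 1.376190); state ← (V=0, rpm=0)
set_airspeed(27.44): V ← 27.44 m/s
set_airspeed(59.11): V ← 59.11 m/s
adjust_airspeed(-1.21): V ← 59.11 -1.21 = 57.9 m/s
throttle_to(3155): rpm ← 3155
adjust_airspeed(-1.01): V ← 57.9 -1.01 = 56.89 m/s
adjust_airspeed(-9.76): V ← 56.89 -9.76 = 47.13 m/s
final state: V = 47.13 m/s, rpm = 3155 → n = rpm/60 = 52.583333 rev/s
target J* = 0.6476; solve J* = V/(n·D) for n: n = V/(J*·D) = 47.13/(0.6476 × 1.05) = 69.310862 rev/s
rpm = 60·n = 4158.651725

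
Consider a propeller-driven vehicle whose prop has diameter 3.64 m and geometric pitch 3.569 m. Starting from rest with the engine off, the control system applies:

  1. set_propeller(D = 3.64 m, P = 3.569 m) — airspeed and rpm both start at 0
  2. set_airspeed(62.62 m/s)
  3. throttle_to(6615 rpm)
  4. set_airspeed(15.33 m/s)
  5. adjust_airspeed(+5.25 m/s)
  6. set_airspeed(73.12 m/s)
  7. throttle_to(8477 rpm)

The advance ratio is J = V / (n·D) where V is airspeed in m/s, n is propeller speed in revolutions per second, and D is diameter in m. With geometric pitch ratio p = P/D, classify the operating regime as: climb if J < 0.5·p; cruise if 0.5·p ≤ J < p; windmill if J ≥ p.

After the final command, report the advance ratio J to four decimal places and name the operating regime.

J = 0.1422, regime = climb

set_propeller: D = 3.64 m, P = 3.569 m (p = P/D = 0.980495); state ← (V=0, rpm=0)
set_airspeed(62.62): V ← 62.62 m/s
throttle_to(6615): rpm ← 6615
set_airspeed(15.33): V ← 15.33 m/s
adjust_airspeed(+5.25): V ← 15.33 +5.25 = 20.58 m/s
set_airspeed(73.12): V ← 73.12 m/s
throttle_to(8477): rpm ← 8477
final state: V = 73.12 m/s, rpm = 8477 → n = rpm/60 = 141.283333 rev/s
J = V / (n·D) = 73.12 / (141.283333 × 3.64) = 0.142182
regime bands: climb J<0.4902 | cruise [0.4902, 0.9805) | windmill J≥0.9805
J = 0.1422 → climb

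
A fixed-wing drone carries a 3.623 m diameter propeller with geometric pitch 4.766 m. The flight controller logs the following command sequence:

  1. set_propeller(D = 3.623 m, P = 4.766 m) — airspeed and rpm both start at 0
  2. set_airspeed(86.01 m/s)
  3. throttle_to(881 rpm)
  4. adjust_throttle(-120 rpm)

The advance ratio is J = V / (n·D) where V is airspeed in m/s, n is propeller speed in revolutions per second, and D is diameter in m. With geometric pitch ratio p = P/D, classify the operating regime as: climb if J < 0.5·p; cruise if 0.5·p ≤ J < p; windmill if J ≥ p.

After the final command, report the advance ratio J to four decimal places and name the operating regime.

J = 1.8717, regime = windmill

set_propeller: D = 3.623 m, P = 4.766 m (p = P/D = 1.315484); state ← (V=0, rpm=0)
set_airspeed(86.01): V ← 86.01 m/s
throttle_to(881): rpm ← 881
adjust_throttle(-120): rpm ← 881 -120 = 761
final state: V = 86.01 m/s, rpm = 761 → n = rpm/60 = 12.683333 rev/s
J = V / (n·D) = 86.01 / (12.683333 × 3.623) = 1.871747
regime bands: climb J<0.6577 | cruise [0.6577, 1.3155) | windmill J≥1.3155
J = 1.8717 → windmill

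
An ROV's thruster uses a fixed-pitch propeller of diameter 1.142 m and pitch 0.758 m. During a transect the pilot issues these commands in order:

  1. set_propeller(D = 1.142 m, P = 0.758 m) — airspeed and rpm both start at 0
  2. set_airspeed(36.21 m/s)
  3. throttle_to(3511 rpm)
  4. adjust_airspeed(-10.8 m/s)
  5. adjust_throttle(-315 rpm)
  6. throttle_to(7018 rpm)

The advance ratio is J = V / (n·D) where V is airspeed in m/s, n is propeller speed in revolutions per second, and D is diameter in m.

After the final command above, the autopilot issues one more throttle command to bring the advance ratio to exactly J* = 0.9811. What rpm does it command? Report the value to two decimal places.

set_propeller: D = 1.142 m, P = 0.758 m (p = P/D = 0.663748); state ← (V=0, rpm=0)
set_airspeed(36.21): V ← 36.21 m/s
throttle_to(3511): rpm ← 3511
adjust_airspeed(-10.8): V ← 36.21 -10.8 = 25.41 m/s
adjust_throttle(-315): rpm ← 3511 -315 = 3196
throttle_to(7018): rpm ← 7018
final state: V = 25.41 m/s, rpm = 7018 → n = rpm/60 = 116.966667 rev/s
target J* = 0.9811; solve J* = V/(n·D) for n: n = V/(J*·D) = 25.41/(0.9811 × 1.142) = 22.679072 rev/s
rpm = 60·n = 1360.744338

rpm = 1360.74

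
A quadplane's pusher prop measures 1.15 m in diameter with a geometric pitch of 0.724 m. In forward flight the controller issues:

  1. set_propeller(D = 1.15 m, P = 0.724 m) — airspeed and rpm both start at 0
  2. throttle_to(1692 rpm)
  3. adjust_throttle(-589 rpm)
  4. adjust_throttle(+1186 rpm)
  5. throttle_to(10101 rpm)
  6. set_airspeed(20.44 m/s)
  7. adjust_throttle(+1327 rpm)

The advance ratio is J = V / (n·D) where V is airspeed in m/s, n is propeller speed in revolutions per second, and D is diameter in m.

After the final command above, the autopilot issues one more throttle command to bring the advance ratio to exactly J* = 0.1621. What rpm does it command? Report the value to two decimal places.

rpm = 6578.87

set_propeller: D = 1.15 m, P = 0.724 m (p = P/D = 0.629565); state ← (V=0, rpm=0)
throttle_to(1692): rpm ← 1692
adjust_throttle(-589): rpm ← 1692 -589 = 1103
adjust_throttle(+1186): rpm ← 1103 +1186 = 2289
throttle_to(10101): rpm ← 10101
set_airspeed(20.44): V ← 20.44 m/s
adjust_throttle(+1327): rpm ← 10101 +1327 = 11428
final state: V = 20.44 m/s, rpm = 11428 → n = rpm/60 = 190.466667 rev/s
target J* = 0.1621; solve J* = V/(n·D) for n: n = V/(J*·D) = 20.44/(0.1621 × 1.15) = 109.647829 rev/s
rpm = 60·n = 6578.869726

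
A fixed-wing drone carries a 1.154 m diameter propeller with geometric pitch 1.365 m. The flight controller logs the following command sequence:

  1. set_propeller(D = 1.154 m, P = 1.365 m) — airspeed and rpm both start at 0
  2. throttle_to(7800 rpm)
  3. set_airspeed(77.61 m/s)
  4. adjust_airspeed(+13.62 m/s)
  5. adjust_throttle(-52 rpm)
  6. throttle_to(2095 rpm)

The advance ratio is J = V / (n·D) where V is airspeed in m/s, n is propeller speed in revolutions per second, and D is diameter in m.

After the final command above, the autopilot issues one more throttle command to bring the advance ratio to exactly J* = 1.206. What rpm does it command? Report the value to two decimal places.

rpm = 3933.11

set_propeller: D = 1.154 m, P = 1.365 m (p = P/D = 1.182842); state ← (V=0, rpm=0)
throttle_to(7800): rpm ← 7800
set_airspeed(77.61): V ← 77.61 m/s
adjust_airspeed(+13.62): V ← 77.61 +13.62 = 91.23 m/s
adjust_throttle(-52): rpm ← 7800 -52 = 7748
throttle_to(2095): rpm ← 2095
final state: V = 91.23 m/s, rpm = 2095 → n = rpm/60 = 34.916667 rev/s
target J* = 1.206; solve J* = V/(n·D) for n: n = V/(J*·D) = 91.23/(1.206 × 1.154) = 65.551790 rev/s
rpm = 60·n = 3933.107426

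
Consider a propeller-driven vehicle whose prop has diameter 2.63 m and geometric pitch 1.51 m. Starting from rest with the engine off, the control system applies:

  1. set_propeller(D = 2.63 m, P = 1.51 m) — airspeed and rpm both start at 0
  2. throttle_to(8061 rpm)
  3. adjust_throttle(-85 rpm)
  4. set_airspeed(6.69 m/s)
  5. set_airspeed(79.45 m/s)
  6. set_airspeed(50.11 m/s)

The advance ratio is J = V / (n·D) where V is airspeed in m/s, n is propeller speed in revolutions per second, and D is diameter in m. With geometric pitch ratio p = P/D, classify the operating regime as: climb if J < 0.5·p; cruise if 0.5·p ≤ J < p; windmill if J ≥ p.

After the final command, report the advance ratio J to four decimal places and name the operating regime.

set_propeller: D = 2.63 m, P = 1.51 m (p = P/D = 0.574144); state ← (V=0, rpm=0)
throttle_to(8061): rpm ← 8061
adjust_throttle(-85): rpm ← 8061 -85 = 7976
set_airspeed(6.69): V ← 6.69 m/s
set_airspeed(79.45): V ← 79.45 m/s
set_airspeed(50.11): V ← 50.11 m/s
final state: V = 50.11 m/s, rpm = 7976 → n = rpm/60 = 132.933333 rev/s
J = V / (n·D) = 50.11 / (132.933333 × 2.63) = 0.143329
regime bands: climb J<0.2871 | cruise [0.2871, 0.5741) | windmill J≥0.5741
J = 0.1433 → climb

J = 0.1433, regime = climb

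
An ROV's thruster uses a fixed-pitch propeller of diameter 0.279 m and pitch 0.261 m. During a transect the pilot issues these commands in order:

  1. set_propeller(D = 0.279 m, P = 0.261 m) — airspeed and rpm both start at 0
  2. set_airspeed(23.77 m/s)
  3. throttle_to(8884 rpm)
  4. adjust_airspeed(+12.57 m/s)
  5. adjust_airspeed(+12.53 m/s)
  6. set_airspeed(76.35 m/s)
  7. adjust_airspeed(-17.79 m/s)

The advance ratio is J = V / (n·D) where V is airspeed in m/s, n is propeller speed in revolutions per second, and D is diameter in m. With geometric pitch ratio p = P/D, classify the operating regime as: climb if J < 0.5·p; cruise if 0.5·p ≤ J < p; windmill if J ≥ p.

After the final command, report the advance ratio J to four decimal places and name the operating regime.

set_propeller: D = 0.279 m, P = 0.261 m (p = P/D = 0.935484); state ← (V=0, rpm=0)
set_airspeed(23.77): V ← 23.77 m/s
throttle_to(8884): rpm ← 8884
adjust_airspeed(+12.57): V ← 23.77 +12.57 = 36.34 m/s
adjust_airspeed(+12.53): V ← 36.34 +12.53 = 48.87 m/s
set_airspeed(76.35): V ← 76.35 m/s
adjust_airspeed(-17.79): V ← 76.35 -17.79 = 58.56 m/s
final state: V = 58.56 m/s, rpm = 8884 → n = rpm/60 = 148.066667 rev/s
J = V / (n·D) = 58.56 / (148.066667 × 0.279) = 1.417554
regime bands: climb J<0.4677 | cruise [0.4677, 0.9355) | windmill J≥0.9355
J = 1.4176 → windmill

J = 1.4176, regime = windmill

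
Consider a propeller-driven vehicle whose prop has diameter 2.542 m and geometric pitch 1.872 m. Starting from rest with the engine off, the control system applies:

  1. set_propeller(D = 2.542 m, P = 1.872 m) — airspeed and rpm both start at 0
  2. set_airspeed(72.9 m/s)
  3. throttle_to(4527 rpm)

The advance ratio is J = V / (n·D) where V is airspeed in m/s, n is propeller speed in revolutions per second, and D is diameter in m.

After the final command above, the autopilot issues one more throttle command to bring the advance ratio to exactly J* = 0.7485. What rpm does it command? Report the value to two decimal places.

rpm = 2298.85

set_propeller: D = 2.542 m, P = 1.872 m (p = P/D = 0.736428); state ← (V=0, rpm=0)
set_airspeed(72.9): V ← 72.9 m/s
throttle_to(4527): rpm ← 4527
final state: V = 72.9 m/s, rpm = 4527 → n = rpm/60 = 75.450000 rev/s
target J* = 0.7485; solve J* = V/(n·D) for n: n = V/(J*·D) = 72.9/(0.7485 × 2.542) = 38.314237 rev/s
rpm = 60·n = 2298.854199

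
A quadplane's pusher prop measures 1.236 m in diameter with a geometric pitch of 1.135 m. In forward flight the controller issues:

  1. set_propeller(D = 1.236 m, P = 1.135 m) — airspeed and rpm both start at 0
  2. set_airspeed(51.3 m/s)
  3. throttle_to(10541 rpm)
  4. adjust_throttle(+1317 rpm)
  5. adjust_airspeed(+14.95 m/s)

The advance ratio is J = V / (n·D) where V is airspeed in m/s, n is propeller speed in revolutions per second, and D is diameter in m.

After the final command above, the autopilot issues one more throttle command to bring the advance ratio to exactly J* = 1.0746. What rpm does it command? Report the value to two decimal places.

rpm = 2992.76

set_propeller: D = 1.236 m, P = 1.135 m (p = P/D = 0.918285); state ← (V=0, rpm=0)
set_airspeed(51.3): V ← 51.3 m/s
throttle_to(10541): rpm ← 10541
adjust_throttle(+1317): rpm ← 10541 +1317 = 11858
adjust_airspeed(+14.95): V ← 51.3 +14.95 = 66.25 m/s
final state: V = 66.25 m/s, rpm = 11858 → n = rpm/60 = 197.633333 rev/s
target J* = 1.0746; solve J* = V/(n·D) for n: n = V/(J*·D) = 66.25/(1.0746 × 1.236) = 49.879326 rev/s
rpm = 60·n = 2992.759555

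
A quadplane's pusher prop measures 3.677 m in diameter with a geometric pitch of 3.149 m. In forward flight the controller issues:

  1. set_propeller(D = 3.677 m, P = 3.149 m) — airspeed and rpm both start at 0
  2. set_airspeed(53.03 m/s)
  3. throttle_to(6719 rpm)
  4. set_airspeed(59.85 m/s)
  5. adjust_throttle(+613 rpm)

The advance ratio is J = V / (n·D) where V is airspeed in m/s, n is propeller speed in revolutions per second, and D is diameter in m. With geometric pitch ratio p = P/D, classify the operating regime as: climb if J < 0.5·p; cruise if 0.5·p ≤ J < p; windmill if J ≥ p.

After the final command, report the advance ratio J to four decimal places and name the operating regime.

set_propeller: D = 3.677 m, P = 3.149 m (p = P/D = 0.856405); state ← (V=0, rpm=0)
set_airspeed(53.03): V ← 53.03 m/s
throttle_to(6719): rpm ← 6719
set_airspeed(59.85): V ← 59.85 m/s
adjust_throttle(+613): rpm ← 6719 +613 = 7332
final state: V = 59.85 m/s, rpm = 7332 → n = rpm/60 = 122.200000 rev/s
J = V / (n·D) = 59.85 / (122.200000 × 3.677) = 0.133198
regime bands: climb J<0.4282 | cruise [0.4282, 0.8564) | windmill J≥0.8564
J = 0.1332 → climb

J = 0.1332, regime = climb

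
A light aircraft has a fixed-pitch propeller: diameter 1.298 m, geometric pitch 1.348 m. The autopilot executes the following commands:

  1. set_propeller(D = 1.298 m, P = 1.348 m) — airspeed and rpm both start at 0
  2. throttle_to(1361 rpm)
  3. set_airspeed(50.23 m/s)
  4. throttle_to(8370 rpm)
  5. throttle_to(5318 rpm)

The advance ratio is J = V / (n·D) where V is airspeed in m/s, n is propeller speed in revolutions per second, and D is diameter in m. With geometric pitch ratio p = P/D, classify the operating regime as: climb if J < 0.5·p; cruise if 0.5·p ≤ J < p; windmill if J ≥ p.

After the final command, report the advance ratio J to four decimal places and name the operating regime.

set_propeller: D = 1.298 m, P = 1.348 m (p = P/D = 1.038521); state ← (V=0, rpm=0)
throttle_to(1361): rpm ← 1361
set_airspeed(50.23): V ← 50.23 m/s
throttle_to(8370): rpm ← 8370
throttle_to(5318): rpm ← 5318
final state: V = 50.23 m/s, rpm = 5318 → n = rpm/60 = 88.633333 rev/s
J = V / (n·D) = 50.23 / (88.633333 × 1.298) = 0.436608
regime bands: climb J<0.5193 | cruise [0.5193, 1.0385) | windmill J≥1.0385
J = 0.4366 → climb

J = 0.4366, regime = climb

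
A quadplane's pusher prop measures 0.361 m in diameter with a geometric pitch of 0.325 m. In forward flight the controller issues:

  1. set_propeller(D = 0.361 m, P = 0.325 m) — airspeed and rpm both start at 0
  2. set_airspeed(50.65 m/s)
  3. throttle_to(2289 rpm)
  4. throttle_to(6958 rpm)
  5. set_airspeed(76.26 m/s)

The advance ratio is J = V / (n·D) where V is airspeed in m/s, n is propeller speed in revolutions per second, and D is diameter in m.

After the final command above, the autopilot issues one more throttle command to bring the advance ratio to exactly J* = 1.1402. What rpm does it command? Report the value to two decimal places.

rpm = 11116.29

set_propeller: D = 0.361 m, P = 0.325 m (p = P/D = 0.900277); state ← (V=0, rpm=0)
set_airspeed(50.65): V ← 50.65 m/s
throttle_to(2289): rpm ← 2289
throttle_to(6958): rpm ← 6958
set_airspeed(76.26): V ← 76.26 m/s
final state: V = 76.26 m/s, rpm = 6958 → n = rpm/60 = 115.966667 rev/s
target J* = 1.1402; solve J* = V/(n·D) for n: n = V/(J*·D) = 76.26/(1.1402 × 0.361) = 185.271476 rev/s
rpm = 60·n = 11116.288584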